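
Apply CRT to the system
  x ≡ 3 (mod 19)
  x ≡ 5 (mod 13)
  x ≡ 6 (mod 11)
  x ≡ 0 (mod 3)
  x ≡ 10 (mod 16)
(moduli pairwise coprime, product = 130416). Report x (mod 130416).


Product of moduli M = 19 · 13 · 11 · 3 · 16 = 130416.
Merge one congruence at a time:
  Start: x ≡ 3 (mod 19).
  Combine with x ≡ 5 (mod 13); new modulus lcm = 247.
    Write x = 3 + 19·t and substitute into x ≡ 5 (mod 13): 19·t ≡ 5 − 3 = 2 (mod 13).
    Reduce coefficients mod 13: 6·t ≡ 2 (mod 13).
    The inverse of 6 mod 13 is 11 (since 6·11 = 66 = 5·13 + 1), so t ≡ 11·2 = 22 ≡ 9 (mod 13).
    Then x = 3 + 19·9 = 174, valid modulo lcm(19, 13) = 247: x ≡ 174 (mod 247).
  Combine with x ≡ 6 (mod 11); new modulus lcm = 2717.
    Write x = 174 + 247·t and substitute into x ≡ 6 (mod 11): 247·t ≡ 6 − 174 = -168 (mod 11).
    Reduce coefficients mod 11: 5·t ≡ 8 (mod 11).
    The inverse of 5 mod 11 is 9 (since 5·9 = 45 = 4·11 + 1), so t ≡ 9·8 = 72 ≡ 6 (mod 11).
    Then x = 174 + 247·6 = 1656, valid modulo lcm(247, 11) = 2717: x ≡ 1656 (mod 2717).
  Combine with x ≡ 0 (mod 3); new modulus lcm = 8151.
    Write x = 1656 + 2717·t and substitute into x ≡ 0 (mod 3): 2717·t ≡ 0 − 1656 = -1656 (mod 3).
    Reduce coefficients mod 3: 2·t ≡ 0 (mod 3).
    The inverse of 2 mod 3 is 2 (since 2·2 = 4 = 1·3 + 1), so t ≡ 2·0 = 0 ≡ 0 (mod 3).
    Then x = 1656 + 2717·0 = 1656, valid modulo lcm(2717, 3) = 8151: x ≡ 1656 (mod 8151).
  Combine with x ≡ 10 (mod 16); new modulus lcm = 130416.
    Write x = 1656 + 8151·t and substitute into x ≡ 10 (mod 16): 8151·t ≡ 10 − 1656 = -1646 (mod 16).
    Reduce coefficients mod 16: 7·t ≡ 2 (mod 16).
    The inverse of 7 mod 16 is 7 (since 7·7 = 49 = 3·16 + 1), so t ≡ 7·2 = 14 ≡ 14 (mod 16).
    Then x = 1656 + 8151·14 = 115770, valid modulo lcm(8151, 16) = 130416: x ≡ 115770 (mod 130416).
Verify against each original: 115770 mod 19 = 3, 115770 mod 13 = 5, 115770 mod 11 = 6, 115770 mod 3 = 0, 115770 mod 16 = 10.

x ≡ 115770 (mod 130416).


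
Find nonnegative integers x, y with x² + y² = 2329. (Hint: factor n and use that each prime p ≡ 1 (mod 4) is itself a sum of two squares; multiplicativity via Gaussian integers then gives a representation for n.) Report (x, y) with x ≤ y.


Step 1: Factor n = 2329 = 17 · 137.
Step 2: Check the mod-4 condition on each prime factor: 17 ≡ 1 (mod 4), exponent 1; 137 ≡ 1 (mod 4), exponent 1.
All primes ≡ 3 (mod 4) appear to even exponent (or don't appear), so by the two-squares theorem n IS expressible as a sum of two squares.
Step 3: Build a representation. Here n = 17 · 137 is a product of primes ≡ 1 (mod 4). Each prime p ≡ 1 (mod 4) is itself a sum of two squares; find a² by testing p − a² for a perfect square:
  17: 17 − 1² = 16 = 4² ⇒ 17 = 1² + 4².
  137: 137 − 1² = 136, 137 − 2² = 133, 137 − 3² = 128, 137 − 4² = 121 = 11² ⇒ 137 = 4² + 11².
  Combine using the Brahmagupta–Fibonacci identity (a² + b²)(c² + d²) = (ac − bd)² + (ad + bc)² = (ac + bd)² + (ad − bc)²:
  17 · 137 = 2329: from (1² + 4²)(4² + 11²), take (1·4 − 4·11, 1·11 + 4·4) = (4 − 44, 11 + 16) = (-40, 27); dropping signs (only squares matter) gives (40, 27); check 40² + 27² = 1600 + 729 = 2329 ✓.
Step 4: Order so x ≤ y and verify: 27² + 40² = 729 + 1600 = 2329 = n. ✓

n = 2329 = 27² + 40² (one valid representation with x ≤ y).


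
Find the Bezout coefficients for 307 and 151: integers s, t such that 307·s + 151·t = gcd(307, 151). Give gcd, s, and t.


Euclidean algorithm on (307, 151) — divide until remainder is 0:
  307 = 2 · 151 + 5
  151 = 30 · 5 + 1
  5 = 5 · 1 + 0
gcd(307, 151) = 1.
Track Bezout coefficients alongside the remainders: start with r₀ = 307 = a·1 + b·0 (s = 1, t = 0) and r₁ = 151 = a·0 + b·1 (s = 0, t = 1); each new remainder r_{k+1} = r_{k-1} − q_k·r_k inherits s_{k+1} = s_{k-1} − q_k·s_k, t_{k+1} = t_{k-1} − q_k·t_k, so r_k = a·s_k + b·t_k at every step:
  q = 2: r = 5, s = 1 − 2·0 = 1, t = 0 − 2·1 = -2  (check: 307·1 + 151·(-2) = 5)
  q = 30: r = 1, s = 0 − 30·1 = -30, t = 1 − 30·(-2) = 61  (check: 307·(-30) + 151·61 = 1)
The row with r = 1 (the gcd) gives the Bezout coefficients s = -30, t = 61.
Result: 307 · (-30) + 151 · (61) = 1.

gcd(307, 151) = 1; s = -30, t = 61 (check: 307·(-30) + 151·61 = 1).


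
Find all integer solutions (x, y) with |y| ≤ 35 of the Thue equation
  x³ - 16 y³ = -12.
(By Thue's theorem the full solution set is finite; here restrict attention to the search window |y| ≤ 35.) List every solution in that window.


The equation is x³ - 16y³ = -12. For fixed y, x³ = 16·y³ − 12, so a solution requires the RHS to be a perfect cube.
Strategy: iterate y from -35 to 35, compute RHS = 16·y³ − 12, and check whether it is a (positive or negative) perfect cube.
Check small values of y:
  y = 0: RHS = -12 is not a perfect cube.
  y = 1: RHS = 4 is not a perfect cube.
  y = -1: RHS = -28 is not a perfect cube.
  y = 2: RHS = 116 is not a perfect cube.
  y = -2: RHS = -140 is not a perfect cube.
  y = 3: RHS = 420 is not a perfect cube.
  y = -3: RHS = -444 is not a perfect cube.
Continuing the search up to |y| = 35 finds no solutions either.
No (x, y) in the scanned range satisfies the equation.

No integer solutions with |y| ≤ 35.


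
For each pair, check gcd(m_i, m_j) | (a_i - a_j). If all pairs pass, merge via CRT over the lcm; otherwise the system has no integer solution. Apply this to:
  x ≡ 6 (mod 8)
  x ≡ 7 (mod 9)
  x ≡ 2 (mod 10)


Moduli 8, 9, 10 are not pairwise coprime, so CRT works modulo lcm(m_i) when all pairwise compatibility conditions hold.
Pairwise compatibility: gcd(m_i, m_j) must divide a_i - a_j for every pair.
Merge one congruence at a time:
  Start: x ≡ 6 (mod 8).
  Combine with x ≡ 7 (mod 9): gcd(8, 9) = 1; 7 - 6 = 1, which IS divisible by 1, so compatible.
    Write x = 6 + 8·t and substitute into x ≡ 7 (mod 9): 8·t ≡ 7 − 6 = 1 (mod 9).
    The inverse of 8 mod 9 is 8 (since 8·8 = 64 = 7·9 + 1), so t ≡ 8·1 = 8 ≡ 8 (mod 9).
    Then x = 6 + 8·8 = 70, valid modulo lcm(8, 9) = 72: x ≡ 70 (mod 72).
  Combine with x ≡ 2 (mod 10): gcd(72, 10) = 2; 2 - 70 = -68, which IS divisible by 2, so compatible.
    Write x = 70 + 72·t and substitute into x ≡ 2 (mod 10): 72·t ≡ 2 − 70 = -68 (mod 10).
    Divide the congruence (and modulus) by g = 2: 36·t ≡ -34 (mod 5).
    Reduce coefficients mod 5: 1·t ≡ 1 (mod 5).
    So t ≡ 1 (mod 5).
    Then x = 70 + 72·1 = 142, valid modulo lcm(72, 10) = 360: x ≡ 142 (mod 360).
Verify: 142 mod 8 = 6, 142 mod 9 = 7, 142 mod 10 = 2.

x ≡ 142 (mod 360).


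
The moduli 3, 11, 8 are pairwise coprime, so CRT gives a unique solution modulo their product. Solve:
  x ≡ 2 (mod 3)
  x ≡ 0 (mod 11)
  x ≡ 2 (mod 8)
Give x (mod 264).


Moduli 3, 11, 8 are pairwise coprime; by CRT there is a unique solution modulo M = 3 · 11 · 8 = 264.
Solve pairwise, accumulating the modulus:
  Start with x ≡ 2 (mod 3).
  Combine with x ≡ 0 (mod 11): since gcd(3, 11) = 1, we get a unique residue mod 33.
    Write x = 2 + 3·t and substitute into x ≡ 0 (mod 11): 3·t ≡ 0 − 2 = -2 (mod 11).
    Reduce coefficients mod 11: 3·t ≡ 9 (mod 11).
    The inverse of 3 mod 11 is 4 (since 3·4 = 12 = 1·11 + 1), so t ≡ 4·9 = 36 ≡ 3 (mod 11).
    Then x = 2 + 3·3 = 11, valid modulo lcm(3, 11) = 33: x ≡ 11 (mod 33).
  Combine with x ≡ 2 (mod 8): since gcd(33, 8) = 1, we get a unique residue mod 264.
    Write x = 11 + 33·t and substitute into x ≡ 2 (mod 8): 33·t ≡ 2 − 11 = -9 (mod 8).
    Reduce coefficients mod 8: 1·t ≡ 7 (mod 8).
    So t ≡ 7 (mod 8).
    Then x = 11 + 33·7 = 242, valid modulo lcm(33, 8) = 264: x ≡ 242 (mod 264).
Verify: 242 mod 3 = 2 ✓, 242 mod 11 = 0 ✓, 242 mod 8 = 2 ✓.

x ≡ 242 (mod 264).


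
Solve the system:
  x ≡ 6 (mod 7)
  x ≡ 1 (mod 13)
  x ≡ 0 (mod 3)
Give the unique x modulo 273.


Moduli 7, 13, 3 are pairwise coprime; by CRT there is a unique solution modulo M = 7 · 13 · 3 = 273.
Solve pairwise, accumulating the modulus:
  Start with x ≡ 6 (mod 7).
  Combine with x ≡ 1 (mod 13): since gcd(7, 13) = 1, we get a unique residue mod 91.
    Write x = 6 + 7·t and substitute into x ≡ 1 (mod 13): 7·t ≡ 1 − 6 = -5 (mod 13).
    Reduce coefficients mod 13: 7·t ≡ 8 (mod 13).
    The inverse of 7 mod 13 is 2 (since 7·2 = 14 = 1·13 + 1), so t ≡ 2·8 = 16 ≡ 3 (mod 13).
    Then x = 6 + 7·3 = 27, valid modulo lcm(7, 13) = 91: x ≡ 27 (mod 91).
  Combine with x ≡ 0 (mod 3): since gcd(91, 3) = 1, we get a unique residue mod 273.
    Write x = 27 + 91·t and substitute into x ≡ 0 (mod 3): 91·t ≡ 0 − 27 = -27 (mod 3).
    Reduce coefficients mod 3: 1·t ≡ 0 (mod 3).
    So t ≡ 0 (mod 3).
    Then x = 27 + 91·0 = 27, valid modulo lcm(91, 3) = 273: x ≡ 27 (mod 273).
Verify: 27 mod 7 = 6 ✓, 27 mod 13 = 1 ✓, 27 mod 3 = 0 ✓.

x ≡ 27 (mod 273).


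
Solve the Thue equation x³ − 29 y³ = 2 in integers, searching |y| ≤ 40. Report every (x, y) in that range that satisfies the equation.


The equation is x³ - 29y³ = 2. For fixed y, x³ = 29·y³ + 2, so a solution requires the RHS to be a perfect cube.
Strategy: iterate y from -40 to 40, compute RHS = 29·y³ + 2, and check whether it is a (positive or negative) perfect cube.
Check small values of y:
  y = 0: RHS = 2 is not a perfect cube.
  y = 1: RHS = 31 is not a perfect cube.
  y = -1: RHS = -27 = (-3)³ ⇒ x = -3 works.
  y = 2: RHS = 234 is not a perfect cube.
  y = -2: RHS = -230 is not a perfect cube.
  y = 3: RHS = 785 is not a perfect cube.
  y = -3: RHS = -781 is not a perfect cube.
Continuing the search up to |y| = 40 finds no further solutions beyond those listed.
Collected solutions: (-3, -1).

Solutions (with |y| ≤ 40): (-3, -1).


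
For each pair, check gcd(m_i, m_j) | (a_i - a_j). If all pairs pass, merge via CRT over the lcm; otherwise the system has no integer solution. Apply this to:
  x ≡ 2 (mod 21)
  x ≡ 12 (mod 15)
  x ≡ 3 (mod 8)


Moduli 21, 15, 8 are not pairwise coprime, so CRT works modulo lcm(m_i) when all pairwise compatibility conditions hold.
Pairwise compatibility: gcd(m_i, m_j) must divide a_i - a_j for every pair.
Merge one congruence at a time:
  Start: x ≡ 2 (mod 21).
  Combine with x ≡ 12 (mod 15): gcd(21, 15) = 3, and 12 - 2 = 10 is NOT divisible by 3.
    ⇒ system is inconsistent (no integer solution).

No solution (the system is inconsistent).


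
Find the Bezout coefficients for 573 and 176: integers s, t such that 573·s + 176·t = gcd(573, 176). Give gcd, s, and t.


Euclidean algorithm on (573, 176) — divide until remainder is 0:
  573 = 3 · 176 + 45
  176 = 3 · 45 + 41
  45 = 1 · 41 + 4
  41 = 10 · 4 + 1
  4 = 4 · 1 + 0
gcd(573, 176) = 1.
Track Bezout coefficients alongside the remainders: start with r₀ = 573 = a·1 + b·0 (s = 1, t = 0) and r₁ = 176 = a·0 + b·1 (s = 0, t = 1); each new remainder r_{k+1} = r_{k-1} − q_k·r_k inherits s_{k+1} = s_{k-1} − q_k·s_k, t_{k+1} = t_{k-1} − q_k·t_k, so r_k = a·s_k + b·t_k at every step:
  q = 3: r = 45, s = 1 − 3·0 = 1, t = 0 − 3·1 = -3  (check: 573·1 + 176·(-3) = 45)
  q = 3: r = 41, s = 0 − 3·1 = -3, t = 1 − 3·(-3) = 10  (check: 573·(-3) + 176·10 = 41)
  q = 1: r = 4, s = 1 − 1·(-3) = 4, t = -3 − 1·10 = -13  (check: 573·4 + 176·(-13) = 4)
  q = 10: r = 1, s = -3 − 10·4 = -43, t = 10 − 10·(-13) = 140  (check: 573·(-43) + 176·140 = 1)
The row with r = 1 (the gcd) gives the Bezout coefficients s = -43, t = 140.
Result: 573 · (-43) + 176 · (140) = 1.

gcd(573, 176) = 1; s = -43, t = 140 (check: 573·(-43) + 176·140 = 1).


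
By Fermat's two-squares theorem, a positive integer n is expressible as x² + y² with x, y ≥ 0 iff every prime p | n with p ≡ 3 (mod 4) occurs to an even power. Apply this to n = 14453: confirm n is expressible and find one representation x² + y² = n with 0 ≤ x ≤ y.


Step 1: Factor n = 14453 = 97 · 149.
Step 2: Check the mod-4 condition on each prime factor: 97 ≡ 1 (mod 4), exponent 1; 149 ≡ 1 (mod 4), exponent 1.
All primes ≡ 3 (mod 4) appear to even exponent (or don't appear), so by the two-squares theorem n IS expressible as a sum of two squares.
Step 3: Build a representation. Here n = 97 · 149 is a product of primes ≡ 1 (mod 4). Each prime p ≡ 1 (mod 4) is itself a sum of two squares; find a² by testing p − a² for a perfect square:
  97: 97 − 1² = 96, 97 − 2² = 93, 97 − 3² = 88, 97 − 4² = 81 = 9² ⇒ 97 = 4² + 9².
  149: 149 − 1² = 148, 149 − 2² = 145, 149 − 3² = 140, 149 − 4² = 133, 149 − 5² = 124, 149 − 6² = 113, 149 − 7² = 100 = 10² ⇒ 149 = 7² + 10².
  Combine using the Brahmagupta–Fibonacci identity (a² + b²)(c² + d²) = (ac − bd)² + (ad + bc)² = (ac + bd)² + (ad − bc)²:
  97 · 149 = 14453: from (4² + 9²)(7² + 10²), take (4·7 − 9·10, 4·10 + 9·7) = (28 − 90, 40 + 63) = (-62, 103); dropping signs (only squares matter) gives (62, 103); check 62² + 103² = 3844 + 10609 = 14453 ✓.
Step 4: Order so x ≤ y and verify: 62² + 103² = 3844 + 10609 = 14453 = n. ✓

n = 14453 = 62² + 103² (one valid representation with x ≤ y).


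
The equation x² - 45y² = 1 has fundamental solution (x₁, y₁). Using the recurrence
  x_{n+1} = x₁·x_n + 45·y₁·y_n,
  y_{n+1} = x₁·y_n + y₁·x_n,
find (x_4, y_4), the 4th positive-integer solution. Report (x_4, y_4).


Step 1: Find the fundamental solution (x₁, y₁) of x² - 45y² = 1.
  Expand √45 as a continued fraction. a₀ = ⌊√45⌋ = 6; iterate m_{k+1} = d_k·a_k − m_k, d_{k+1} = (45 − m_{k+1}²)/d_k, a_{k+1} = ⌊(a₀ + m_{k+1})/d_{k+1}⌋ (starting m₀ = 0, d₀ = 1), with convergents p_k = a_k·p_{k-1} + p_{k-2}, q_k = a_k·q_{k-1} + q_{k-2} (p₋₁ = 1, q₋₁ = 0):
  k = 0: a₀ = 6; p₀/q₀ = 6/1; p₀² − 45·q₀² = 36 − 45 = -9.
  k = 1: m = 6, d = 9, a = ⌊(6 + 6)/9⌋ = 1; p/q = (1·6 + 1)/(1·1 + 0) = 7/1; p² − 45·q² = 49 − 45 = 4.
  k = 2: m = 3, d = 4, a = ⌊(6 + 3)/4⌋ = 2; p/q = (2·7 + 6)/(2·1 + 1) = 20/3; p² − 45·q² = 400 − 405 = -5.
  k = 3: m = 5, d = 5, a = ⌊(6 + 5)/5⌋ = 2; p/q = (2·20 + 7)/(2·3 + 1) = 47/7; p² − 45·q² = 2209 − 2205 = 4.
  k = 4: m = 5, d = 4, a = ⌊(6 + 5)/4⌋ = 2; p/q = (2·47 + 20)/(2·7 + 3) = 114/17; p² − 45·q² = 12996 − 13005 = -9.
  k = 5: m = 3, d = 9, a = ⌊(6 + 3)/9⌋ = 1; p/q = (1·114 + 47)/(1·17 + 7) = 161/24; p² − 45·q² = 25921 − 25920 = 1.
  The first convergent with p² − 45·q² = 1 gives the fundamental solution (x₁, y₁) = (161, 24).
Step 2: Apply the recurrence (x_{n+1}, y_{n+1}) = (x₁x_n + 45y₁y_n, x₁y_n + y₁x_n) repeatedly.
  From (x_1, y_1) = (161, 24): x_2 = 161·161 + 45·24·24 = 51841; y_2 = 161·24 + 24·161 = 7728.
  From (x_2, y_2) = (51841, 7728): x_3 = 161·51841 + 45·24·7728 = 16692641; y_3 = 161·7728 + 24·51841 = 2488392.
  From (x_3, y_3) = (16692641, 2488392): x_4 = 161·16692641 + 45·24·2488392 = 5374978561; y_4 = 161·2488392 + 24·16692641 = 801254496.
Step 3: Verify x_4² - 45·y_4² = 28890394531209630721 - 28890394531209630720 = 1 (should be 1). ✓

(x_1, y_1) = (161, 24); (x_4, y_4) = (5374978561, 801254496).


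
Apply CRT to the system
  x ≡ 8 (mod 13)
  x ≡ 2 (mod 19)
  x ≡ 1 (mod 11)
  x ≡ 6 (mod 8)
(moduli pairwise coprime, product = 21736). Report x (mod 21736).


Product of moduli M = 13 · 19 · 11 · 8 = 21736.
Merge one congruence at a time:
  Start: x ≡ 8 (mod 13).
  Combine with x ≡ 2 (mod 19); new modulus lcm = 247.
    Write x = 8 + 13·t and substitute into x ≡ 2 (mod 19): 13·t ≡ 2 − 8 = -6 (mod 19).
    Reduce coefficients mod 19: 13·t ≡ 13 (mod 19).
    The inverse of 13 mod 19 is 3 (since 13·3 = 39 = 2·19 + 1), so t ≡ 3·13 = 39 ≡ 1 (mod 19).
    Then x = 8 + 13·1 = 21, valid modulo lcm(13, 19) = 247: x ≡ 21 (mod 247).
  Combine with x ≡ 1 (mod 11); new modulus lcm = 2717.
    Write x = 21 + 247·t and substitute into x ≡ 1 (mod 11): 247·t ≡ 1 − 21 = -20 (mod 11).
    Reduce coefficients mod 11: 5·t ≡ 2 (mod 11).
    The inverse of 5 mod 11 is 9 (since 5·9 = 45 = 4·11 + 1), so t ≡ 9·2 = 18 ≡ 7 (mod 11).
    Then x = 21 + 247·7 = 1750, valid modulo lcm(247, 11) = 2717: x ≡ 1750 (mod 2717).
  Combine with x ≡ 6 (mod 8); new modulus lcm = 21736.
    Write x = 1750 + 2717·t and substitute into x ≡ 6 (mod 8): 2717·t ≡ 6 − 1750 = -1744 (mod 8).
    Reduce coefficients mod 8: 5·t ≡ 0 (mod 8).
    The inverse of 5 mod 8 is 5 (since 5·5 = 25 = 3·8 + 1), so t ≡ 5·0 = 0 ≡ 0 (mod 8).
    Then x = 1750 + 2717·0 = 1750, valid modulo lcm(2717, 8) = 21736: x ≡ 1750 (mod 21736).
Verify against each original: 1750 mod 13 = 8, 1750 mod 19 = 2, 1750 mod 11 = 1, 1750 mod 8 = 6.

x ≡ 1750 (mod 21736).


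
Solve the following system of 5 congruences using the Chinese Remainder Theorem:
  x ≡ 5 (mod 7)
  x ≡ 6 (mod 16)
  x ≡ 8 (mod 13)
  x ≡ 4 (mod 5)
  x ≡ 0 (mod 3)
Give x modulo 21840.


Product of moduli M = 7 · 16 · 13 · 5 · 3 = 21840.
Merge one congruence at a time:
  Start: x ≡ 5 (mod 7).
  Combine with x ≡ 6 (mod 16); new modulus lcm = 112.
    Write x = 5 + 7·t and substitute into x ≡ 6 (mod 16): 7·t ≡ 6 − 5 = 1 (mod 16).
    The inverse of 7 mod 16 is 7 (since 7·7 = 49 = 3·16 + 1), so t ≡ 7·1 = 7 ≡ 7 (mod 16).
    Then x = 5 + 7·7 = 54, valid modulo lcm(7, 16) = 112: x ≡ 54 (mod 112).
  Combine with x ≡ 8 (mod 13); new modulus lcm = 1456.
    Write x = 54 + 112·t and substitute into x ≡ 8 (mod 13): 112·t ≡ 8 − 54 = -46 (mod 13).
    Reduce coefficients mod 13: 8·t ≡ 6 (mod 13).
    The inverse of 8 mod 13 is 5 (since 8·5 = 40 = 3·13 + 1), so t ≡ 5·6 = 30 ≡ 4 (mod 13).
    Then x = 54 + 112·4 = 502, valid modulo lcm(112, 13) = 1456: x ≡ 502 (mod 1456).
  Combine with x ≡ 4 (mod 5); new modulus lcm = 7280.
    Write x = 502 + 1456·t and substitute into x ≡ 4 (mod 5): 1456·t ≡ 4 − 502 = -498 (mod 5).
    Reduce coefficients mod 5: 1·t ≡ 2 (mod 5).
    So t ≡ 2 (mod 5).
    Then x = 502 + 1456·2 = 3414, valid modulo lcm(1456, 5) = 7280: x ≡ 3414 (mod 7280).
  Combine with x ≡ 0 (mod 3); new modulus lcm = 21840.
    Write x = 3414 + 7280·t and substitute into x ≡ 0 (mod 3): 7280·t ≡ 0 − 3414 = -3414 (mod 3).
    Reduce coefficients mod 3: 2·t ≡ 0 (mod 3).
    The inverse of 2 mod 3 is 2 (since 2·2 = 4 = 1·3 + 1), so t ≡ 2·0 = 0 ≡ 0 (mod 3).
    Then x = 3414 + 7280·0 = 3414, valid modulo lcm(7280, 3) = 21840: x ≡ 3414 (mod 21840).
Verify against each original: 3414 mod 7 = 5, 3414 mod 16 = 6, 3414 mod 13 = 8, 3414 mod 5 = 4, 3414 mod 3 = 0.

x ≡ 3414 (mod 21840).


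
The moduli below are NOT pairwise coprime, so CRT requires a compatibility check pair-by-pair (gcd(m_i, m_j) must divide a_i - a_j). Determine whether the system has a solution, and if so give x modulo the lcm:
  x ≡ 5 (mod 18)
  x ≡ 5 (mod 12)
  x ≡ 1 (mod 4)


Moduli 18, 12, 4 are not pairwise coprime, so CRT works modulo lcm(m_i) when all pairwise compatibility conditions hold.
Pairwise compatibility: gcd(m_i, m_j) must divide a_i - a_j for every pair.
Merge one congruence at a time:
  Start: x ≡ 5 (mod 18).
  Combine with x ≡ 5 (mod 12): gcd(18, 12) = 6; 5 - 5 = 0, which IS divisible by 6, so compatible.
    Write x = 5 + 18·t and substitute into x ≡ 5 (mod 12): 18·t ≡ 5 − 5 = 0 (mod 12).
    Divide the congruence (and modulus) by g = 6: 3·t ≡ 0 (mod 2).
    Reduce coefficients mod 2: 1·t ≡ 0 (mod 2).
    So t ≡ 0 (mod 2).
    Then x = 5 + 18·0 = 5, valid modulo lcm(18, 12) = 36: x ≡ 5 (mod 36).
  Combine with x ≡ 1 (mod 4): gcd(36, 4) = 4; 1 - 5 = -4, which IS divisible by 4, so compatible.
    Write x = 5 + 36·t and substitute into x ≡ 1 (mod 4): 36·t ≡ 1 − 5 = -4 (mod 4).
    Divide the congruence (and modulus) by g = 4: 9·t ≡ -1 (mod 1).
    Modulo 1 every t works; take t = 0.
    Then x = 5 + 36·0 = 5, valid modulo lcm(36, 4) = 36: x ≡ 5 (mod 36).
Verify: 5 mod 18 = 5, 5 mod 12 = 5, 5 mod 4 = 1.

x ≡ 5 (mod 36).


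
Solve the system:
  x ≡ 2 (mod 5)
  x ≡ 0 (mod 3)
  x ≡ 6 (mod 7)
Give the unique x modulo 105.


Moduli 5, 3, 7 are pairwise coprime; by CRT there is a unique solution modulo M = 5 · 3 · 7 = 105.
Solve pairwise, accumulating the modulus:
  Start with x ≡ 2 (mod 5).
  Combine with x ≡ 0 (mod 3): since gcd(5, 3) = 1, we get a unique residue mod 15.
    Write x = 2 + 5·t and substitute into x ≡ 0 (mod 3): 5·t ≡ 0 − 2 = -2 (mod 3).
    Reduce coefficients mod 3: 2·t ≡ 1 (mod 3).
    The inverse of 2 mod 3 is 2 (since 2·2 = 4 = 1·3 + 1), so t ≡ 2·1 = 2 ≡ 2 (mod 3).
    Then x = 2 + 5·2 = 12, valid modulo lcm(5, 3) = 15: x ≡ 12 (mod 15).
  Combine with x ≡ 6 (mod 7): since gcd(15, 7) = 1, we get a unique residue mod 105.
    Write x = 12 + 15·t and substitute into x ≡ 6 (mod 7): 15·t ≡ 6 − 12 = -6 (mod 7).
    Reduce coefficients mod 7: 1·t ≡ 1 (mod 7).
    So t ≡ 1 (mod 7).
    Then x = 12 + 15·1 = 27, valid modulo lcm(15, 7) = 105: x ≡ 27 (mod 105).
Verify: 27 mod 5 = 2 ✓, 27 mod 3 = 0 ✓, 27 mod 7 = 6 ✓.

x ≡ 27 (mod 105).


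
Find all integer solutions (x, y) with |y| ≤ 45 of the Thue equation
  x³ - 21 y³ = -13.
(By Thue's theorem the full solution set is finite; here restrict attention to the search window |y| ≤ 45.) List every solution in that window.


The equation is x³ - 21y³ = -13. For fixed y, x³ = 21·y³ − 13, so a solution requires the RHS to be a perfect cube.
Strategy: iterate y from -45 to 45, compute RHS = 21·y³ − 13, and check whether it is a (positive or negative) perfect cube.
Check small values of y:
  y = 0: RHS = -13 is not a perfect cube.
  y = 1: RHS = 8 = (2)³ ⇒ x = 2 works.
  y = -1: RHS = -34 is not a perfect cube.
  y = 2: RHS = 155 is not a perfect cube.
  y = -2: RHS = -181 is not a perfect cube.
  y = 3: RHS = 554 is not a perfect cube.
  y = -3: RHS = -580 is not a perfect cube.
Continuing, at y = 4: RHS = 1331 = (11)³ ⇒ x = 11 works.
Searching the remaining y in |y| ≤ 45 finds no further solutions.
Collected solutions: (2, 1), (11, 4).

Solutions (with |y| ≤ 45): (2, 1), (11, 4).


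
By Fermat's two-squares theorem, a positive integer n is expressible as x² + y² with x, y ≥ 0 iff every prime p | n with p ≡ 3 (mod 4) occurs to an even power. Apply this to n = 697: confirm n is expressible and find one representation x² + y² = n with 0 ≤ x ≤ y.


Step 1: Factor n = 697 = 17 · 41.
Step 2: Check the mod-4 condition on each prime factor: 17 ≡ 1 (mod 4), exponent 1; 41 ≡ 1 (mod 4), exponent 1.
All primes ≡ 3 (mod 4) appear to even exponent (or don't appear), so by the two-squares theorem n IS expressible as a sum of two squares.
Step 3: Build a representation. Here n = 17 · 41 is a product of primes ≡ 1 (mod 4). Each prime p ≡ 1 (mod 4) is itself a sum of two squares; find a² by testing p − a² for a perfect square:
  17: 17 − 1² = 16 = 4² ⇒ 17 = 1² + 4².
  41: 41 − 1² = 40, 41 − 2² = 37, 41 − 3² = 32, 41 − 4² = 25 = 5² ⇒ 41 = 4² + 5².
  Combine using the Brahmagupta–Fibonacci identity (a² + b²)(c² + d²) = (ac − bd)² + (ad + bc)² = (ac + bd)² + (ad − bc)²:
  17 · 41 = 697: from (1² + 4²)(4² + 5²), take (1·4 − 4·5, 1·5 + 4·4) = (4 − 20, 5 + 16) = (-16, 21); dropping signs (only squares matter) gives (16, 21); check 16² + 21² = 256 + 441 = 697 ✓.
Step 4: Order so x ≤ y and verify: 16² + 21² = 256 + 441 = 697 = n. ✓

n = 697 = 16² + 21² (one valid representation with x ≤ y).


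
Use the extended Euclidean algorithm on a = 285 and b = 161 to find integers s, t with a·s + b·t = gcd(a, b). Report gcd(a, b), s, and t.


Euclidean algorithm on (285, 161) — divide until remainder is 0:
  285 = 1 · 161 + 124
  161 = 1 · 124 + 37
  124 = 3 · 37 + 13
  37 = 2 · 13 + 11
  13 = 1 · 11 + 2
  11 = 5 · 2 + 1
  2 = 2 · 1 + 0
gcd(285, 161) = 1.
Track Bezout coefficients alongside the remainders: start with r₀ = 285 = a·1 + b·0 (s = 1, t = 0) and r₁ = 161 = a·0 + b·1 (s = 0, t = 1); each new remainder r_{k+1} = r_{k-1} − q_k·r_k inherits s_{k+1} = s_{k-1} − q_k·s_k, t_{k+1} = t_{k-1} − q_k·t_k, so r_k = a·s_k + b·t_k at every step:
  q = 1: r = 124, s = 1 − 1·0 = 1, t = 0 − 1·1 = -1  (check: 285·1 + 161·(-1) = 124)
  q = 1: r = 37, s = 0 − 1·1 = -1, t = 1 − 1·(-1) = 2  (check: 285·(-1) + 161·2 = 37)
  q = 3: r = 13, s = 1 − 3·(-1) = 4, t = -1 − 3·2 = -7  (check: 285·4 + 161·(-7) = 13)
  q = 2: r = 11, s = -1 − 2·4 = -9, t = 2 − 2·(-7) = 16  (check: 285·(-9) + 161·16 = 11)
  q = 1: r = 2, s = 4 − 1·(-9) = 13, t = -7 − 1·16 = -23  (check: 285·13 + 161·(-23) = 2)
  q = 5: r = 1, s = -9 − 5·13 = -74, t = 16 − 5·(-23) = 131  (check: 285·(-74) + 161·131 = 1)
The row with r = 1 (the gcd) gives the Bezout coefficients s = -74, t = 131.
Result: 285 · (-74) + 161 · (131) = 1.

gcd(285, 161) = 1; s = -74, t = 131 (check: 285·(-74) + 161·131 = 1).


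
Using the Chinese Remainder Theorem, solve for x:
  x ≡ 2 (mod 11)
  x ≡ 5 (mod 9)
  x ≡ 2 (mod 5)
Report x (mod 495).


Moduli 11, 9, 5 are pairwise coprime; by CRT there is a unique solution modulo M = 11 · 9 · 5 = 495.
Solve pairwise, accumulating the modulus:
  Start with x ≡ 2 (mod 11).
  Combine with x ≡ 5 (mod 9): since gcd(11, 9) = 1, we get a unique residue mod 99.
    Write x = 2 + 11·t and substitute into x ≡ 5 (mod 9): 11·t ≡ 5 − 2 = 3 (mod 9).
    Reduce coefficients mod 9: 2·t ≡ 3 (mod 9).
    The inverse of 2 mod 9 is 5 (since 2·5 = 10 = 1·9 + 1), so t ≡ 5·3 = 15 ≡ 6 (mod 9).
    Then x = 2 + 11·6 = 68, valid modulo lcm(11, 9) = 99: x ≡ 68 (mod 99).
  Combine with x ≡ 2 (mod 5): since gcd(99, 5) = 1, we get a unique residue mod 495.
    Write x = 68 + 99·t and substitute into x ≡ 2 (mod 5): 99·t ≡ 2 − 68 = -66 (mod 5).
    Reduce coefficients mod 5: 4·t ≡ 4 (mod 5).
    The inverse of 4 mod 5 is 4 (since 4·4 = 16 = 3·5 + 1), so t ≡ 4·4 = 16 ≡ 1 (mod 5).
    Then x = 68 + 99·1 = 167, valid modulo lcm(99, 5) = 495: x ≡ 167 (mod 495).
Verify: 167 mod 11 = 2 ✓, 167 mod 9 = 5 ✓, 167 mod 5 = 2 ✓.

x ≡ 167 (mod 495).


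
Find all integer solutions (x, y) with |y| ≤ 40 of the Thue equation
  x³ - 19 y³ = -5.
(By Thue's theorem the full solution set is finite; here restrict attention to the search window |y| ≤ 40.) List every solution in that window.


The equation is x³ - 19y³ = -5. For fixed y, x³ = 19·y³ − 5, so a solution requires the RHS to be a perfect cube.
Strategy: iterate y from -40 to 40, compute RHS = 19·y³ − 5, and check whether it is a (positive or negative) perfect cube.
Check small values of y:
  y = 0: RHS = -5 is not a perfect cube.
  y = 1: RHS = 14 is not a perfect cube.
  y = -1: RHS = -24 is not a perfect cube.
  y = 2: RHS = 147 is not a perfect cube.
  y = -2: RHS = -157 is not a perfect cube.
  y = 3: RHS = 508 is not a perfect cube.
  y = -3: RHS = -518 is not a perfect cube.
Continuing the search up to |y| = 40 finds no solutions either.
No (x, y) in the scanned range satisfies the equation.

No integer solutions with |y| ≤ 40.


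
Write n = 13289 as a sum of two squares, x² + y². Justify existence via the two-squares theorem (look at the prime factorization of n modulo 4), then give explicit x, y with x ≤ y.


Step 1: Factor n = 13289 = 97 · 137.
Step 2: Check the mod-4 condition on each prime factor: 97 ≡ 1 (mod 4), exponent 1; 137 ≡ 1 (mod 4), exponent 1.
All primes ≡ 3 (mod 4) appear to even exponent (or don't appear), so by the two-squares theorem n IS expressible as a sum of two squares.
Step 3: Build a representation. Here n = 97 · 137 is a product of primes ≡ 1 (mod 4). Each prime p ≡ 1 (mod 4) is itself a sum of two squares; find a² by testing p − a² for a perfect square:
  97: 97 − 1² = 96, 97 − 2² = 93, 97 − 3² = 88, 97 − 4² = 81 = 9² ⇒ 97 = 4² + 9².
  137: 137 − 1² = 136, 137 − 2² = 133, 137 − 3² = 128, 137 − 4² = 121 = 11² ⇒ 137 = 4² + 11².
  Combine using the Brahmagupta–Fibonacci identity (a² + b²)(c² + d²) = (ac − bd)² + (ad + bc)² = (ac + bd)² + (ad − bc)²:
  97 · 137 = 13289: from (4² + 9²)(4² + 11²), take (4·4 − 9·11, 4·11 + 9·4) = (16 − 99, 44 + 36) = (-83, 80); dropping signs (only squares matter) gives (83, 80); check 83² + 80² = 6889 + 6400 = 13289 ✓.
Step 4: Order so x ≤ y and verify: 80² + 83² = 6400 + 6889 = 13289 = n. ✓

n = 13289 = 80² + 83² (one valid representation with x ≤ y).


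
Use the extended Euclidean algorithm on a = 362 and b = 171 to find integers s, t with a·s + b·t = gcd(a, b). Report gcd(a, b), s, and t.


Euclidean algorithm on (362, 171) — divide until remainder is 0:
  362 = 2 · 171 + 20
  171 = 8 · 20 + 11
  20 = 1 · 11 + 9
  11 = 1 · 9 + 2
  9 = 4 · 2 + 1
  2 = 2 · 1 + 0
gcd(362, 171) = 1.
Track Bezout coefficients alongside the remainders: start with r₀ = 362 = a·1 + b·0 (s = 1, t = 0) and r₁ = 171 = a·0 + b·1 (s = 0, t = 1); each new remainder r_{k+1} = r_{k-1} − q_k·r_k inherits s_{k+1} = s_{k-1} − q_k·s_k, t_{k+1} = t_{k-1} − q_k·t_k, so r_k = a·s_k + b·t_k at every step:
  q = 2: r = 20, s = 1 − 2·0 = 1, t = 0 − 2·1 = -2  (check: 362·1 + 171·(-2) = 20)
  q = 8: r = 11, s = 0 − 8·1 = -8, t = 1 − 8·(-2) = 17  (check: 362·(-8) + 171·17 = 11)
  q = 1: r = 9, s = 1 − 1·(-8) = 9, t = -2 − 1·17 = -19  (check: 362·9 + 171·(-19) = 9)
  q = 1: r = 2, s = -8 − 1·9 = -17, t = 17 − 1·(-19) = 36  (check: 362·(-17) + 171·36 = 2)
  q = 4: r = 1, s = 9 − 4·(-17) = 77, t = -19 − 4·36 = -163  (check: 362·77 + 171·(-163) = 1)
The row with r = 1 (the gcd) gives the Bezout coefficients s = 77, t = -163.
Result: 362 · (77) + 171 · (-163) = 1.

gcd(362, 171) = 1; s = 77, t = -163 (check: 362·77 + 171·(-163) = 1).


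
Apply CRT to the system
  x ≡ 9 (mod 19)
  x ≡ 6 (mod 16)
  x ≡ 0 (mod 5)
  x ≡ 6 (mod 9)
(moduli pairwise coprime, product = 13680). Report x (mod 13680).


Product of moduli M = 19 · 16 · 5 · 9 = 13680.
Merge one congruence at a time:
  Start: x ≡ 9 (mod 19).
  Combine with x ≡ 6 (mod 16); new modulus lcm = 304.
    Write x = 9 + 19·t and substitute into x ≡ 6 (mod 16): 19·t ≡ 6 − 9 = -3 (mod 16).
    Reduce coefficients mod 16: 3·t ≡ 13 (mod 16).
    The inverse of 3 mod 16 is 11 (since 3·11 = 33 = 2·16 + 1), so t ≡ 11·13 = 143 ≡ 15 (mod 16).
    Then x = 9 + 19·15 = 294, valid modulo lcm(19, 16) = 304: x ≡ 294 (mod 304).
  Combine with x ≡ 0 (mod 5); new modulus lcm = 1520.
    Write x = 294 + 304·t and substitute into x ≡ 0 (mod 5): 304·t ≡ 0 − 294 = -294 (mod 5).
    Reduce coefficients mod 5: 4·t ≡ 1 (mod 5).
    The inverse of 4 mod 5 is 4 (since 4·4 = 16 = 3·5 + 1), so t ≡ 4·1 = 4 ≡ 4 (mod 5).
    Then x = 294 + 304·4 = 1510, valid modulo lcm(304, 5) = 1520: x ≡ 1510 (mod 1520).
  Combine with x ≡ 6 (mod 9); new modulus lcm = 13680.
    Write x = 1510 + 1520·t and substitute into x ≡ 6 (mod 9): 1520·t ≡ 6 − 1510 = -1504 (mod 9).
    Reduce coefficients mod 9: 8·t ≡ 8 (mod 9).
    The inverse of 8 mod 9 is 8 (since 8·8 = 64 = 7·9 + 1), so t ≡ 8·8 = 64 ≡ 1 (mod 9).
    Then x = 1510 + 1520·1 = 3030, valid modulo lcm(1520, 9) = 13680: x ≡ 3030 (mod 13680).
Verify against each original: 3030 mod 19 = 9, 3030 mod 16 = 6, 3030 mod 5 = 0, 3030 mod 9 = 6.

x ≡ 3030 (mod 13680).


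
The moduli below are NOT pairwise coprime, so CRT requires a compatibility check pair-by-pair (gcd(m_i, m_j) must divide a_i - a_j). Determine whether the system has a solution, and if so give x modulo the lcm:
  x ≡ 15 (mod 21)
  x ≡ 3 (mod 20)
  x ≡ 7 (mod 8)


Moduli 21, 20, 8 are not pairwise coprime, so CRT works modulo lcm(m_i) when all pairwise compatibility conditions hold.
Pairwise compatibility: gcd(m_i, m_j) must divide a_i - a_j for every pair.
Merge one congruence at a time:
  Start: x ≡ 15 (mod 21).
  Combine with x ≡ 3 (mod 20): gcd(21, 20) = 1; 3 - 15 = -12, which IS divisible by 1, so compatible.
    Write x = 15 + 21·t and substitute into x ≡ 3 (mod 20): 21·t ≡ 3 − 15 = -12 (mod 20).
    Reduce coefficients mod 20: 1·t ≡ 8 (mod 20).
    So t ≡ 8 (mod 20).
    Then x = 15 + 21·8 = 183, valid modulo lcm(21, 20) = 420: x ≡ 183 (mod 420).
  Combine with x ≡ 7 (mod 8): gcd(420, 8) = 4; 7 - 183 = -176, which IS divisible by 4, so compatible.
    Write x = 183 + 420·t and substitute into x ≡ 7 (mod 8): 420·t ≡ 7 − 183 = -176 (mod 8).
    Divide the congruence (and modulus) by g = 4: 105·t ≡ -44 (mod 2).
    Reduce coefficients mod 2: 1·t ≡ 0 (mod 2).
    So t ≡ 0 (mod 2).
    Then x = 183 + 420·0 = 183, valid modulo lcm(420, 8) = 840: x ≡ 183 (mod 840).
Verify: 183 mod 21 = 15, 183 mod 20 = 3, 183 mod 8 = 7.

x ≡ 183 (mod 840).


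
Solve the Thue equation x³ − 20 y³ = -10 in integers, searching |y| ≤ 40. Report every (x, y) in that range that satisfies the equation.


The equation is x³ - 20y³ = -10. For fixed y, x³ = 20·y³ − 10, so a solution requires the RHS to be a perfect cube.
Strategy: iterate y from -40 to 40, compute RHS = 20·y³ − 10, and check whether it is a (positive or negative) perfect cube.
Check small values of y:
  y = 0: RHS = -10 is not a perfect cube.
  y = 1: RHS = 10 is not a perfect cube.
  y = -1: RHS = -30 is not a perfect cube.
  y = 2: RHS = 150 is not a perfect cube.
  y = -2: RHS = -170 is not a perfect cube.
  y = 3: RHS = 530 is not a perfect cube.
  y = -3: RHS = -550 is not a perfect cube.
Continuing the search up to |y| = 40 finds no solutions either.
No (x, y) in the scanned range satisfies the equation.

No integer solutions with |y| ≤ 40.


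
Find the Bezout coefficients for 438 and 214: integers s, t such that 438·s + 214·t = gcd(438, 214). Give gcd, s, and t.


Euclidean algorithm on (438, 214) — divide until remainder is 0:
  438 = 2 · 214 + 10
  214 = 21 · 10 + 4
  10 = 2 · 4 + 2
  4 = 2 · 2 + 0
gcd(438, 214) = 2.
Track Bezout coefficients alongside the remainders: start with r₀ = 438 = a·1 + b·0 (s = 1, t = 0) and r₁ = 214 = a·0 + b·1 (s = 0, t = 1); each new remainder r_{k+1} = r_{k-1} − q_k·r_k inherits s_{k+1} = s_{k-1} − q_k·s_k, t_{k+1} = t_{k-1} − q_k·t_k, so r_k = a·s_k + b·t_k at every step:
  q = 2: r = 10, s = 1 − 2·0 = 1, t = 0 − 2·1 = -2  (check: 438·1 + 214·(-2) = 10)
  q = 21: r = 4, s = 0 − 21·1 = -21, t = 1 − 21·(-2) = 43  (check: 438·(-21) + 214·43 = 4)
  q = 2: r = 2, s = 1 − 2·(-21) = 43, t = -2 − 2·43 = -88  (check: 438·43 + 214·(-88) = 2)
The row with r = 2 (the gcd) gives the Bezout coefficients s = 43, t = -88.
Result: 438 · (43) + 214 · (-88) = 2.

gcd(438, 214) = 2; s = 43, t = -88 (check: 438·43 + 214·(-88) = 2).


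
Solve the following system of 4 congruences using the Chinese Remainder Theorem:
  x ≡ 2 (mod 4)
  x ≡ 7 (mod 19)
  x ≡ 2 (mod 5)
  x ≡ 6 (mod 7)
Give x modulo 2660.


Product of moduli M = 4 · 19 · 5 · 7 = 2660.
Merge one congruence at a time:
  Start: x ≡ 2 (mod 4).
  Combine with x ≡ 7 (mod 19); new modulus lcm = 76.
    Write x = 2 + 4·t and substitute into x ≡ 7 (mod 19): 4·t ≡ 7 − 2 = 5 (mod 19).
    The inverse of 4 mod 19 is 5 (since 4·5 = 20 = 1·19 + 1), so t ≡ 5·5 = 25 ≡ 6 (mod 19).
    Then x = 2 + 4·6 = 26, valid modulo lcm(4, 19) = 76: x ≡ 26 (mod 76).
  Combine with x ≡ 2 (mod 5); new modulus lcm = 380.
    Write x = 26 + 76·t and substitute into x ≡ 2 (mod 5): 76·t ≡ 2 − 26 = -24 (mod 5).
    Reduce coefficients mod 5: 1·t ≡ 1 (mod 5).
    So t ≡ 1 (mod 5).
    Then x = 26 + 76·1 = 102, valid modulo lcm(76, 5) = 380: x ≡ 102 (mod 380).
  Combine with x ≡ 6 (mod 7); new modulus lcm = 2660.
    Write x = 102 + 380·t and substitute into x ≡ 6 (mod 7): 380·t ≡ 6 − 102 = -96 (mod 7).
    Reduce coefficients mod 7: 2·t ≡ 2 (mod 7).
    The inverse of 2 mod 7 is 4 (since 2·4 = 8 = 1·7 + 1), so t ≡ 4·2 = 8 ≡ 1 (mod 7).
    Then x = 102 + 380·1 = 482, valid modulo lcm(380, 7) = 2660: x ≡ 482 (mod 2660).
Verify against each original: 482 mod 4 = 2, 482 mod 19 = 7, 482 mod 5 = 2, 482 mod 7 = 6.

x ≡ 482 (mod 2660).


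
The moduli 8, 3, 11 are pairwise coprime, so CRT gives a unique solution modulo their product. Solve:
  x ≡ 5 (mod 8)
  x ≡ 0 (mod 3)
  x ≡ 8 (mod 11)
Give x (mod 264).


Moduli 8, 3, 11 are pairwise coprime; by CRT there is a unique solution modulo M = 8 · 3 · 11 = 264.
Solve pairwise, accumulating the modulus:
  Start with x ≡ 5 (mod 8).
  Combine with x ≡ 0 (mod 3): since gcd(8, 3) = 1, we get a unique residue mod 24.
    Write x = 5 + 8·t and substitute into x ≡ 0 (mod 3): 8·t ≡ 0 − 5 = -5 (mod 3).
    Reduce coefficients mod 3: 2·t ≡ 1 (mod 3).
    The inverse of 2 mod 3 is 2 (since 2·2 = 4 = 1·3 + 1), so t ≡ 2·1 = 2 ≡ 2 (mod 3).
    Then x = 5 + 8·2 = 21, valid modulo lcm(8, 3) = 24: x ≡ 21 (mod 24).
  Combine with x ≡ 8 (mod 11): since gcd(24, 11) = 1, we get a unique residue mod 264.
    Write x = 21 + 24·t and substitute into x ≡ 8 (mod 11): 24·t ≡ 8 − 21 = -13 (mod 11).
    Reduce coefficients mod 11: 2·t ≡ 9 (mod 11).
    The inverse of 2 mod 11 is 6 (since 2·6 = 12 = 1·11 + 1), so t ≡ 6·9 = 54 ≡ 10 (mod 11).
    Then x = 21 + 24·10 = 261, valid modulo lcm(24, 11) = 264: x ≡ 261 (mod 264).
Verify: 261 mod 8 = 5 ✓, 261 mod 3 = 0 ✓, 261 mod 11 = 8 ✓.

x ≡ 261 (mod 264).


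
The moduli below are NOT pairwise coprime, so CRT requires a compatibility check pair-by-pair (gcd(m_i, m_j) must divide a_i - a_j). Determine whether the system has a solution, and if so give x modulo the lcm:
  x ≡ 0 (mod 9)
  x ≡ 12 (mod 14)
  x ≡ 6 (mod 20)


Moduli 9, 14, 20 are not pairwise coprime, so CRT works modulo lcm(m_i) when all pairwise compatibility conditions hold.
Pairwise compatibility: gcd(m_i, m_j) must divide a_i - a_j for every pair.
Merge one congruence at a time:
  Start: x ≡ 0 (mod 9).
  Combine with x ≡ 12 (mod 14): gcd(9, 14) = 1; 12 - 0 = 12, which IS divisible by 1, so compatible.
    Write x = 0 + 9·t and substitute into x ≡ 12 (mod 14): 9·t ≡ 12 − 0 = 12 (mod 14).
    The inverse of 9 mod 14 is 11 (since 9·11 = 99 = 7·14 + 1), so t ≡ 11·12 = 132 ≡ 6 (mod 14).
    Then x = 0 + 9·6 = 54, valid modulo lcm(9, 14) = 126: x ≡ 54 (mod 126).
  Combine with x ≡ 6 (mod 20): gcd(126, 20) = 2; 6 - 54 = -48, which IS divisible by 2, so compatible.
    Write x = 54 + 126·t and substitute into x ≡ 6 (mod 20): 126·t ≡ 6 − 54 = -48 (mod 20).
    Divide the congruence (and modulus) by g = 2: 63·t ≡ -24 (mod 10).
    Reduce coefficients mod 10: 3·t ≡ 6 (mod 10).
    The inverse of 3 mod 10 is 7 (since 3·7 = 21 = 2·10 + 1), so t ≡ 7·6 = 42 ≡ 2 (mod 10).
    Then x = 54 + 126·2 = 306, valid modulo lcm(126, 20) = 1260: x ≡ 306 (mod 1260).
Verify: 306 mod 9 = 0, 306 mod 14 = 12, 306 mod 20 = 6.

x ≡ 306 (mod 1260).


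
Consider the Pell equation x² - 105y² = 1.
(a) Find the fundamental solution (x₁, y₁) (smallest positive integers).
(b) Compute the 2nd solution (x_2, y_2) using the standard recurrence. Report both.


Step 1: Find the fundamental solution (x₁, y₁) of x² - 105y² = 1.
  Expand √105 as a continued fraction. a₀ = ⌊√105⌋ = 10; iterate m_{k+1} = d_k·a_k − m_k, d_{k+1} = (105 − m_{k+1}²)/d_k, a_{k+1} = ⌊(a₀ + m_{k+1})/d_{k+1}⌋ (starting m₀ = 0, d₀ = 1), with convergents p_k = a_k·p_{k-1} + p_{k-2}, q_k = a_k·q_{k-1} + q_{k-2} (p₋₁ = 1, q₋₁ = 0):
  k = 0: a₀ = 10; p₀/q₀ = 10/1; p₀² − 105·q₀² = 100 − 105 = -5.
  k = 1: m = 10, d = 5, a = ⌊(10 + 10)/5⌋ = 4; p/q = (4·10 + 1)/(4·1 + 0) = 41/4; p² − 105·q² = 1681 − 1680 = 1.
  The first convergent with p² − 105·q² = 1 gives the fundamental solution (x₁, y₁) = (41, 4).
Step 2: Apply the recurrence (x_{n+1}, y_{n+1}) = (x₁x_n + 105y₁y_n, x₁y_n + y₁x_n) repeatedly.
  From (x_1, y_1) = (41, 4): x_2 = 41·41 + 105·4·4 = 3361; y_2 = 41·4 + 4·41 = 328.
Step 3: Verify x_2² - 105·y_2² = 11296321 - 11296320 = 1 (should be 1). ✓

(x_1, y_1) = (41, 4); (x_2, y_2) = (3361, 328).
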